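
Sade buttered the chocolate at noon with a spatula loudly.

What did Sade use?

a spatula

'with a spatula' marks the instrument of the buttering event.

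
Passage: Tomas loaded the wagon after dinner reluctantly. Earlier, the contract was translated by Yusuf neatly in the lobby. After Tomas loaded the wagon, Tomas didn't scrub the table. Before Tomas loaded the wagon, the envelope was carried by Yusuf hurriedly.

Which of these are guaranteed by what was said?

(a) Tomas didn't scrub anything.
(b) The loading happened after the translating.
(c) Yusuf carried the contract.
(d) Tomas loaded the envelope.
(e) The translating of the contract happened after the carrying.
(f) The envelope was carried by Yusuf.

(a) Not entailed — the original only denies this specific event; Tomas may have scrubbed something else.
(b) Entailed — the narrative places the translating before the loading.
(c) Not entailed — Yusuf carried the envelope, not the contract; the contract belongs to the translating event.
(d) Not entailed — Tomas loaded the wagon, not the envelope; the envelope belongs to the carrying event.
(e) Not entailed — the narrative doesn't order the carrying relative to the translating.
(f) Entailed — this follows by dropping conjuncts from the carrying event's description.

(b), (f)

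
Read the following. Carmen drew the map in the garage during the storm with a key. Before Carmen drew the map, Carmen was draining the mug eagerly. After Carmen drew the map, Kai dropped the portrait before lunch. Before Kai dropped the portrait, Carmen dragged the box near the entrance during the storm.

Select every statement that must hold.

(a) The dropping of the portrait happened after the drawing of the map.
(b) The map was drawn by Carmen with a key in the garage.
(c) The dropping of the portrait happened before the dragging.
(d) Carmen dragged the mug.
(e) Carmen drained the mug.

(a), (b)

(a) Entailed — the narrative places the drawing before the dropping.
(b) Entailed — every conjunct here is already in the original drawing event.
(c) Not entailed — the narrative places the dragging before the dropping, not after.
(d) Not entailed — Carmen dragged the box, not the mug; the mug belongs to the draining event.
(e) Not entailed — 'was draining' is progressive on an accomplishment; it does not entail the completed 'drained'.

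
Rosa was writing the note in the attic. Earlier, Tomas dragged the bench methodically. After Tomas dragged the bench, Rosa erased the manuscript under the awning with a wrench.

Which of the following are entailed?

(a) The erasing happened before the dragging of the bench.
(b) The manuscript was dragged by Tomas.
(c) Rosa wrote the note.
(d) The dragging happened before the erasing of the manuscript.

(a) Not entailed — the narrative places the dragging before the erasing, not after.
(b) Not entailed — Tomas dragged the bench, not the manuscript; the manuscript belongs to the erasing event.
(c) Not entailed — 'was writing' is progressive on an accomplishment; it does not entail the completed 'wrote'.
(d) Entailed — the narrative places the dragging before the erasing.

(d)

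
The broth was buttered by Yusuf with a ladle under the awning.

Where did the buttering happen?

under the awning

'under the awning' marks the location of the buttering event.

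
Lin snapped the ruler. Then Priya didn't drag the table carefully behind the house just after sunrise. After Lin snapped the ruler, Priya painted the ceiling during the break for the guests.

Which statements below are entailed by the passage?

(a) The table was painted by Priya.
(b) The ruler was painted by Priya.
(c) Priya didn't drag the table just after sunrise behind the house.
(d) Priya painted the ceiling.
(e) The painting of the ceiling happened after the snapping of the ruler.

(a) Not entailed — Priya painted the ceiling, not the table; the table belongs to the dragging event.
(b) Not entailed — Priya painted the ceiling, not the ruler; the ruler belongs to the snapping event.
(c) Not entailed — dropping 'carefully' under negation is not valid — the original leaves open that Priya dragged the table some other way.
(d) Entailed — dropping 'for the guests', 'during the break' leaves a sub-description the original still satisfies.
(e) Entailed — the narrative places the snapping before the painting.

(d), (e)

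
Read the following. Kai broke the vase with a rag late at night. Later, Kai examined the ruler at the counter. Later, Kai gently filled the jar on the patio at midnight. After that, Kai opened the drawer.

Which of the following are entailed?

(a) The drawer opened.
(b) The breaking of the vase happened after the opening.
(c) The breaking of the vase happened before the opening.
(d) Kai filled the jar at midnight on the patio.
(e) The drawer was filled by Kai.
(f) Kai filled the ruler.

(a) Entailed — 'Kai opened the drawer' is causative; it entails the inchoative 'the drawer opened'.
(b) Not entailed — the narrative places the breaking before the opening, not after.
(c) Entailed — the narrative places the breaking before the opening.
(d) Entailed — the original entails any weakening of itself; this just drops 'gently'.
(e) Not entailed — Kai filled the jar, not the drawer; the drawer belongs to the opening event.
(f) Not entailed — Kai filled the jar, not the ruler; the ruler belongs to the examining event.

(a), (c), (d)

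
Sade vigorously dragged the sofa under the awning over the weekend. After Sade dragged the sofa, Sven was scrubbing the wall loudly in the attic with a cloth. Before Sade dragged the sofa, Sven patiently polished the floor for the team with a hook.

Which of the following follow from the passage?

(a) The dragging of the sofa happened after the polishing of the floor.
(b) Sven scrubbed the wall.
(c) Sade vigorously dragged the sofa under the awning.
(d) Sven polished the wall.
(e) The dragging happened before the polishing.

(a), (b), (c)

(a) Entailed — the narrative places the polishing before the dragging.
(b) Entailed — 'scrub' is an activity; 'was scrubbing' entails that some scrubbing happened, so 'scrubbed' holds.
(c) Entailed — the original entails any weakening of itself; this just drops 'over the weekend'.
(d) Not entailed — Sven polished the floor, not the wall; the wall belongs to the scrubbing event.
(e) Not entailed — the narrative places the polishing before the dragging, not after.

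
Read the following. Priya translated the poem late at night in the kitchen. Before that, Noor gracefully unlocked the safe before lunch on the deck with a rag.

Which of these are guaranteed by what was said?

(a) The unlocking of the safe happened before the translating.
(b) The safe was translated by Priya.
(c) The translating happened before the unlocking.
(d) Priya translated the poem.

(a), (d)

(a) Entailed — the narrative places the unlocking before the translating.
(b) Not entailed — Priya translated the poem, not the safe; the safe belongs to the unlocking event.
(c) Not entailed — the narrative places the unlocking before the translating, not after.
(d) Entailed — dropping 'in the kitchen', 'late at night' leaves a sub-description the original still satisfies.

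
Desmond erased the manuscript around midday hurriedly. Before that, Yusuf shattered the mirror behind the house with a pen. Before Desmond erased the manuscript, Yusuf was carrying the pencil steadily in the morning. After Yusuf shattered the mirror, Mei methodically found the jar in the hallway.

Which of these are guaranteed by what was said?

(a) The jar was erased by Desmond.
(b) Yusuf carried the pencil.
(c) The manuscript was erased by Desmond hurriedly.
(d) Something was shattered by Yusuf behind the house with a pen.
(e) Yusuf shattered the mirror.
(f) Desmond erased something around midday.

(b), (c), (d), (e), (f)

(a) Not entailed — Desmond erased the manuscript, not the jar; the jar belongs to the finding event.
(b) Entailed — 'carry' is an activity; 'was carrying' entails that some carrying happened, so 'carried' holds.
(c) Entailed — dropping 'around midday' leaves a sub-description the original still satisfies.
(d) Entailed — this follows by dropping conjuncts from the shattering event's description.
(e) Entailed — this follows by dropping conjuncts from the shattering event's description.
(f) Entailed — every conjunct here is already in the original erasing event.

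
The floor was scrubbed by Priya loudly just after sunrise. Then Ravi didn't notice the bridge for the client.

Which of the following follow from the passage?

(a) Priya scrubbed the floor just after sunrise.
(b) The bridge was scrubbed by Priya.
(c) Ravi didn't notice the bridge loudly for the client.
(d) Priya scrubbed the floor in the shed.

(a), (c)

(a) Entailed — dropping 'loudly' leaves a sub-description the original still satisfies.
(b) Not entailed — Priya scrubbed the floor, not the bridge; the bridge belongs to the noticing event.
(c) Entailed — under negation, adding a further restriction is entailed: if no such noticing event occurred, none occurred loudly either.
(d) Not entailed — 'in the shed' adds information not in the original event.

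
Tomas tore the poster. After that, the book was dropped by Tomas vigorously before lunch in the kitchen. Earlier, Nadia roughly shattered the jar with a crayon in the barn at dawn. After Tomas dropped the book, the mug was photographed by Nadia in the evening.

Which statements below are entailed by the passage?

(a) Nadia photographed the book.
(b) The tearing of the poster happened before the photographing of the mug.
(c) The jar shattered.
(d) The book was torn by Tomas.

(a) Not entailed — Nadia photographed the mug, not the book; the book belongs to the dropping event.
(b) Entailed — the narrative places the tearing before the photographing.
(c) Entailed — 'Nadia shattered the jar' is causative; it entails the inchoative 'the jar shattered'.
(d) Not entailed — Tomas tore the poster, not the book; the book belongs to the dropping event.

(b), (c)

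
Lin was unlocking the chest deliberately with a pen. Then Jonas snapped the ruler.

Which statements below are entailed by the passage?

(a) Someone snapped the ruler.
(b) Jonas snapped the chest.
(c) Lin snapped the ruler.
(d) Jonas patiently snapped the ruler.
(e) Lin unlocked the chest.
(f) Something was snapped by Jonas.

(a) Entailed — the original entails any weakening of itself; this just generalizes the agent.
(b) Not entailed — Jonas snapped the ruler, not the chest; the chest belongs to the unlocking event.
(c) Not entailed — the passage has Jonas snapping the ruler, not Lin.
(d) Not entailed — 'patiently' adds information not in the original event.
(e) Not entailed — 'was unlocking' is progressive on an accomplishment; it does not entail the completed 'unlocked'.
(f) Entailed — this follows by dropping conjuncts from the snapping event's description.

(a), (f)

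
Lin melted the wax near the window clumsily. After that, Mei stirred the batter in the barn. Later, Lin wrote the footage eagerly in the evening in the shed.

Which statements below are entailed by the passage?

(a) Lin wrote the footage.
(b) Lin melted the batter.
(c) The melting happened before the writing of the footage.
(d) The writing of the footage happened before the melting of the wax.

(a) Entailed — dropping 'in the evening', 'eagerly', 'in the shed' leaves a sub-description the original still satisfies.
(b) Not entailed — Lin melted the wax, not the batter; the batter belongs to the stirring event.
(c) Entailed — the narrative places the melting before the writing.
(d) Not entailed — the narrative places the melting before the writing, not after.

(a), (c)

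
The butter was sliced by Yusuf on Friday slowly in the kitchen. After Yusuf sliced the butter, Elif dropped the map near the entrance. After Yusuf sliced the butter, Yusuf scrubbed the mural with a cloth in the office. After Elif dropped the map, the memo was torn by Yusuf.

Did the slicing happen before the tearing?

The narrative orders the slicing before the tearing.

yes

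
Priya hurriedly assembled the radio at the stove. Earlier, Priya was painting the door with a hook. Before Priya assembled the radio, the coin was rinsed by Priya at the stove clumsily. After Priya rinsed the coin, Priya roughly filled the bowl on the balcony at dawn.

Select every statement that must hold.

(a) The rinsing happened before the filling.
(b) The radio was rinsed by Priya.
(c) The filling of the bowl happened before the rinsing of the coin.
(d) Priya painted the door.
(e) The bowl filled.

(a) Entailed — the narrative places the rinsing before the filling.
(b) Not entailed — Priya rinsed the coin, not the radio; the radio belongs to the assembling event.
(c) Not entailed — the narrative places the rinsing before the filling, not after.
(d) Not entailed — 'was painting' is progressive on an accomplishment; it does not entail the completed 'painted'.
(e) Entailed — 'Priya filled the bowl' is causative; it entails the inchoative 'the bowl filled'.

(a), (e)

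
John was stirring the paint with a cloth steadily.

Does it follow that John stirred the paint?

yes

'stir' is atelic; if John was stirring the paint, then John stirred the paint (for some time).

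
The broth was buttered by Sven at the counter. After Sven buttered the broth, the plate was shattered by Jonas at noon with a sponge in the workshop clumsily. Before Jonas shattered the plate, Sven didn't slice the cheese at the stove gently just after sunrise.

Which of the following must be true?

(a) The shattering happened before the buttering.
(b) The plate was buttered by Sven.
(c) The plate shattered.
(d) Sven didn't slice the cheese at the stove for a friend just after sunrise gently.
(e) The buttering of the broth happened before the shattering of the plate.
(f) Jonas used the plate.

(c), (d), (e)

(a) Not entailed — the narrative places the buttering before the shattering, not after.
(b) Not entailed — Sven buttered the broth, not the plate; the plate belongs to the shattering event.
(c) Entailed — 'Jonas shattered the plate' is causative; it entails the inchoative 'the plate shattered'.
(d) Entailed — under negation, adding a further restriction is entailed: if no such slicing event occurred, none occurred for a friend either.
(e) Entailed — the narrative places the buttering before the shattering.
(f) Not entailed — the plate is the patient, not an instrument — Jonas used a sponge.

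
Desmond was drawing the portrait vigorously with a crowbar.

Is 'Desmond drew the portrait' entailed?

no

'was drawing' is progressive; for an accomplishment like 'draw the portrait', it doesn't entail completion.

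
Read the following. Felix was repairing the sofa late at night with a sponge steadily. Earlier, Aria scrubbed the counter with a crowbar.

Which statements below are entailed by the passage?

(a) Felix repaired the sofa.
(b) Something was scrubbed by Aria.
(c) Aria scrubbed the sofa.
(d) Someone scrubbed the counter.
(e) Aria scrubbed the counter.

(b), (d), (e)

(a) Not entailed — 'was repairing' is progressive on an accomplishment; it does not entail the completed 'repaired'.
(b) Entailed — every conjunct here is already in the original scrubbing event.
(c) Not entailed — Aria scrubbed the counter, not the sofa; the sofa belongs to the repairing event.
(d) Entailed — the original entails any weakening of itself; this just drops 'with a crowbar' and generalizes the agent.
(e) Entailed — every conjunct here is already in the original scrubbing event.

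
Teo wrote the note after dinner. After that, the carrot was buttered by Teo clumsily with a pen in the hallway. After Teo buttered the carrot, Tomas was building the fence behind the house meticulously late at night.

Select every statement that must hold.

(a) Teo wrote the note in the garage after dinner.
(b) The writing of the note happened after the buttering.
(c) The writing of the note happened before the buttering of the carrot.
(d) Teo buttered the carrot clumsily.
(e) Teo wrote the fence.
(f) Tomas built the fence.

(a) Not entailed — 'in the garage' adds information not in the original event.
(b) Not entailed — the narrative places the writing before the buttering, not after.
(c) Entailed — the narrative places the writing before the buttering.
(d) Entailed — this follows by dropping conjuncts from the buttering event's description.
(e) Not entailed — Teo wrote the note, not the fence; the fence belongs to the building event.
(f) Not entailed — 'was building' is progressive on an accomplishment; it does not entail the completed 'built'.

(c), (d)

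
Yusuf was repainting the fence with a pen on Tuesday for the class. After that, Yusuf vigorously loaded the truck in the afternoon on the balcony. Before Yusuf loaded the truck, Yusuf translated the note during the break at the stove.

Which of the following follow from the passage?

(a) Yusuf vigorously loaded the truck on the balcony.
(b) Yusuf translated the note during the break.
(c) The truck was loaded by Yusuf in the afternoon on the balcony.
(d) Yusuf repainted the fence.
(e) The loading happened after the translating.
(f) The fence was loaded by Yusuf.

(a), (b), (c), (e)

(a) Entailed — every conjunct here is already in the original loading event.
(b) Entailed — dropping 'at the stove' leaves a sub-description the original still satisfies.
(c) Entailed — this follows by dropping conjuncts from the loading event's description.
(d) Not entailed — 'was repainting' is progressive on an accomplishment; it does not entail the completed 'repainted'.
(e) Entailed — the narrative places the translating before the loading.
(f) Not entailed — Yusuf loaded the truck, not the fence; the fence belongs to the repainting event.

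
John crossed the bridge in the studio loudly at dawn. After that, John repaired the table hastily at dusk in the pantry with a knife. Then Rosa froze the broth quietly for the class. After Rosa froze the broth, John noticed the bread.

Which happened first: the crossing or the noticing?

The connectives place the crossing before the noticing.

the crossing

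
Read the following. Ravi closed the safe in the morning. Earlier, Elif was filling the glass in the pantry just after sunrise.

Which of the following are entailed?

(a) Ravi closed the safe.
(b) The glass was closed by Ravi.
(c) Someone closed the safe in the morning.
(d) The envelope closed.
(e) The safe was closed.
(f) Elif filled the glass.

(a) Entailed — the original entails any weakening of itself; this just drops 'in the morning'.
(b) Not entailed — Ravi closed the safe, not the glass; the glass belongs to the filling event.
(c) Entailed — generalizing the agent leaves a sub-description the original still satisfies.
(d) Not entailed — the safe is what closed, not the envelope.
(e) Entailed — every conjunct here is already in the original closing event.
(f) Not entailed — 'was filling' is progressive on an accomplishment; it does not entail the completed 'filled'.

(a), (c), (e)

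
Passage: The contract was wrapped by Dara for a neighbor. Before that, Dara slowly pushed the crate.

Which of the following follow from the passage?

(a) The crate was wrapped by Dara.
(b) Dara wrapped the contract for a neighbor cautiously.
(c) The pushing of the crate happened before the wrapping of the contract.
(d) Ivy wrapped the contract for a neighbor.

(c)

(a) Not entailed — Dara wrapped the contract, not the crate; the crate belongs to the pushing event.
(b) Not entailed — 'cautiously' adds information not in the original event.
(c) Entailed — the narrative places the pushing before the wrapping.
(d) Not entailed — the passage has Dara wrapping the contract, not Ivy.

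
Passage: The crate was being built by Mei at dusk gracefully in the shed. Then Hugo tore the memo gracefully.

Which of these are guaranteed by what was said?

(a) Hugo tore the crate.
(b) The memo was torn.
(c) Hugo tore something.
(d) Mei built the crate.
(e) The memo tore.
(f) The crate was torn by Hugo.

(a) Not entailed — Hugo tore the memo, not the crate; the crate belongs to the building event.
(b) Entailed — the original entails any weakening of itself; this just drops 'gracefully' and generalizes the agent.
(c) Entailed — this follows by dropping conjuncts from the tearing event's description.
(d) Not entailed — 'was building' is progressive on an accomplishment; it does not entail the completed 'built'.
(e) Entailed — 'Hugo tore the memo' is causative; it entails the inchoative 'the memo tore'.
(f) Not entailed — Hugo tore the memo, not the crate; the crate belongs to the building event.

(b), (c), (e)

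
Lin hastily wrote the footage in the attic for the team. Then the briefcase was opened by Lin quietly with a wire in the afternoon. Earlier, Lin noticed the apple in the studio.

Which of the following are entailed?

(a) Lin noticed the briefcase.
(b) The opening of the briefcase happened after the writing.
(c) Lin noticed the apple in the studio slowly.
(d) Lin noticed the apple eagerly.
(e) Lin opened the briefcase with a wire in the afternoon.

(a) Not entailed — Lin noticed the apple, not the briefcase; the briefcase belongs to the opening event.
(b) Entailed — the narrative places the writing before the opening.
(c) Not entailed — 'slowly' adds information not in the original event.
(d) Not entailed — 'eagerly' adds information not in the original event.
(e) Entailed — this follows by dropping conjuncts from the opening event's description.

(b), (e)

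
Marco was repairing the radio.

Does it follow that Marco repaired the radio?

'was repairing' is progressive; for an accomplishment like 'repair the radio', it doesn't entail completion.

no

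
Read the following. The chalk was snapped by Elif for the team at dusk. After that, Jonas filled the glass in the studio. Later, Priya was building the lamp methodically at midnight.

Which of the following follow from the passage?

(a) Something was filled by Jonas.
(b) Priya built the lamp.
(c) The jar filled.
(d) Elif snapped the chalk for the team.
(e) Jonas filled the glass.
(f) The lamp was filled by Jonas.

(a) Entailed — this follows by dropping conjuncts from the filling event's description.
(b) Not entailed — 'was building' is progressive on an accomplishment; it does not entail the completed 'built'.
(c) Not entailed — the glass is what filled, not the jar.
(d) Entailed — this follows by dropping conjuncts from the snapping event's description.
(e) Entailed — the original entails any weakening of itself; this just drops 'in the studio'.
(f) Not entailed — Jonas filled the glass, not the lamp; the lamp belongs to the building event.

(a), (d), (e)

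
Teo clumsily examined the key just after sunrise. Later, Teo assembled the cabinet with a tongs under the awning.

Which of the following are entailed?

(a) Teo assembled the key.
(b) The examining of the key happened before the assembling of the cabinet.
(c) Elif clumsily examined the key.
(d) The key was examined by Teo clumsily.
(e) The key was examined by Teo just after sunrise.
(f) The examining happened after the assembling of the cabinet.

(a) Not entailed — Teo assembled the cabinet, not the key; the key belongs to the examining event.
(b) Entailed — the narrative places the examining before the assembling.
(c) Not entailed — the passage has Teo examining the key, not Elif.
(d) Entailed — the original entails any weakening of itself; this just drops 'just after sunrise'.
(e) Entailed — every conjunct here is already in the original examining event.
(f) Not entailed — the narrative places the examining before the assembling, not after.

(b), (d), (e)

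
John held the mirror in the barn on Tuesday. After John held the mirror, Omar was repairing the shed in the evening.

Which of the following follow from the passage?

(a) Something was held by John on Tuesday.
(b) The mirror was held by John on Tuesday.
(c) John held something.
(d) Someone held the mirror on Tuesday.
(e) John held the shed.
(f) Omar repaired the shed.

(a) Entailed — this follows by dropping conjuncts from the holding event's description.
(b) Entailed — every conjunct here is already in the original holding event.
(c) Entailed — every conjunct here is already in the original holding event.
(d) Entailed — the original entails any weakening of itself; this just drops 'in the barn' and generalizes the agent.
(e) Not entailed — John held the mirror, not the shed; the shed belongs to the repairing event.
(f) Not entailed — 'was repairing' is progressive on an accomplishment; it does not entail the completed 'repaired'.

(a), (b), (c), (d)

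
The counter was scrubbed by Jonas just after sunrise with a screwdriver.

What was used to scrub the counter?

'with a screwdriver' marks the instrument of the scrubbing event.

a screwdriver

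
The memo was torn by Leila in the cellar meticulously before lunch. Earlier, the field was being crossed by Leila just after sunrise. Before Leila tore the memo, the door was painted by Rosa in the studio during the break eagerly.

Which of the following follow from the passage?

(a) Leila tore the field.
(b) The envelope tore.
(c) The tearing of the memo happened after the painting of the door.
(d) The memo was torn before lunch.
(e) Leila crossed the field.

(c), (d)

(a) Not entailed — Leila tore the memo, not the field; the field belongs to the crossing event.
(b) Not entailed — the memo is what tore, not the envelope.
(c) Entailed — the narrative places the painting before the tearing.
(d) Entailed — the original entails any weakening of itself; this just drops 'meticulously', 'in the cellar' and generalizes the agent.
(e) Not entailed — 'was crossing' is progressive on an accomplishment; it does not entail the completed 'crossed'.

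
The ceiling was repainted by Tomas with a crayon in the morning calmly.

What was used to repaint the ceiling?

a crayon

'with a crayon' marks the instrument of the repainting event.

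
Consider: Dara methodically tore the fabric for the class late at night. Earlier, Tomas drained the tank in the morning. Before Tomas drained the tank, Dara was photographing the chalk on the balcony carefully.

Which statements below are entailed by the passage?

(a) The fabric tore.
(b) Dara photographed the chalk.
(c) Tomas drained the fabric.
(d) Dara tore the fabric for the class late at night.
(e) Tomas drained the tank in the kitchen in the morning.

(a) Entailed — 'Dara tore the fabric' is causative; it entails the inchoative 'the fabric tore'.
(b) Not entailed — 'was photographing' is progressive on an accomplishment; it does not entail the completed 'photographed'.
(c) Not entailed — Tomas drained the tank, not the fabric; the fabric belongs to the tearing event.
(d) Entailed — dropping 'methodically' leaves a sub-description the original still satisfies.
(e) Not entailed — 'in the kitchen' adds information not in the original event.

(a), (d)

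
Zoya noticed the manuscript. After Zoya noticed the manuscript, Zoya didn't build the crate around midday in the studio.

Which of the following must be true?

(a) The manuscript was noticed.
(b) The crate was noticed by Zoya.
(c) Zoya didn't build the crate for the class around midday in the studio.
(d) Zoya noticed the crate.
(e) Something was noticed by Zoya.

(a) Entailed — generalizing the agent leaves a sub-description the original still satisfies.
(b) Not entailed — Zoya noticed the manuscript, not the crate; the crate belongs to the building event.
(c) Entailed — under negation, adding a further restriction is entailed: if no such building event occurred, none occurred for the class either.
(d) Not entailed — Zoya noticed the manuscript, not the crate; the crate belongs to the building event.
(e) Entailed — the original entails any weakening of itself; this just generalizes the patient.

(a), (c), (e)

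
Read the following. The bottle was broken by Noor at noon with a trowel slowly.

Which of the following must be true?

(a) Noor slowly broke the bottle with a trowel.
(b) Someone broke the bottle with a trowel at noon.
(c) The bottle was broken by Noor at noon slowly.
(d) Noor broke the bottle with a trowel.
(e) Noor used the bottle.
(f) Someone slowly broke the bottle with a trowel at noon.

(a) Entailed — the original entails any weakening of itself; this just drops 'at noon'.
(b) Entailed — the original entails any weakening of itself; this just drops 'slowly' and generalizes the agent.
(c) Entailed — the original entails any weakening of itself; this just drops 'with a trowel'.
(d) Entailed — the original entails any weakening of itself; this just drops 'at noon', 'slowly'.
(e) Not entailed — the bottle is the patient, not an instrument — Noor used a trowel.
(f) Entailed — every conjunct here is already in the original breaking event.

(a), (b), (c), (d), (f)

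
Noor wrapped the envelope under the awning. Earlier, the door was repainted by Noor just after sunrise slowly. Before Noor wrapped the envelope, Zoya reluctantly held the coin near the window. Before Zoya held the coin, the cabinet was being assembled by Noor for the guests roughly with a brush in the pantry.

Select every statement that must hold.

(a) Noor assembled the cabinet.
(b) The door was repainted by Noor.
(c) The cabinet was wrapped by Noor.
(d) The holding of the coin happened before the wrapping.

(b), (d)

(a) Not entailed — 'was assembling' is progressive on an accomplishment; it does not entail the completed 'assembled'.
(b) Entailed — dropping 'slowly', 'just after sunrise' leaves a sub-description the original still satisfies.
(c) Not entailed — Noor wrapped the envelope, not the cabinet; the cabinet belongs to the assembling event.
(d) Entailed — the narrative places the holding before the wrapping.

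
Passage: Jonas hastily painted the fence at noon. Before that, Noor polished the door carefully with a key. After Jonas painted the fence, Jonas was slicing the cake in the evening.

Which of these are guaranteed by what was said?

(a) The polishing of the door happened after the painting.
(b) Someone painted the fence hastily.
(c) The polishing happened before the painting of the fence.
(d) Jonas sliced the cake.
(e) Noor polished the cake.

(a) Not entailed — the narrative places the polishing before the painting, not after.
(b) Entailed — the original entails any weakening of itself; this just drops 'at noon' and generalizes the agent.
(c) Entailed — the narrative places the polishing before the painting.
(d) Not entailed — 'was slicing' is progressive on an accomplishment; it does not entail the completed 'sliced'.
(e) Not entailed — Noor polished the door, not the cake; the cake belongs to the slicing event.

(b), (c)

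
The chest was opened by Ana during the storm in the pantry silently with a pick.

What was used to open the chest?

'with a pick' marks the instrument of the opening event.

a pick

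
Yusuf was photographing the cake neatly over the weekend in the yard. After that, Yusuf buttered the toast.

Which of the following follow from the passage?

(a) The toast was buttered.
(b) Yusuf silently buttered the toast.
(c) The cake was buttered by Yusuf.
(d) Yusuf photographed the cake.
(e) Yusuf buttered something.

(a), (e)

(a) Entailed — generalizing the agent leaves a sub-description the original still satisfies.
(b) Not entailed — 'silently' adds information not in the original event.
(c) Not entailed — Yusuf buttered the toast, not the cake; the cake belongs to the photographing event.
(d) Not entailed — 'was photographing' is progressive on an accomplishment; it does not entail the completed 'photographed'.
(e) Entailed — generalizing the patient leaves a sub-description the original still satisfies.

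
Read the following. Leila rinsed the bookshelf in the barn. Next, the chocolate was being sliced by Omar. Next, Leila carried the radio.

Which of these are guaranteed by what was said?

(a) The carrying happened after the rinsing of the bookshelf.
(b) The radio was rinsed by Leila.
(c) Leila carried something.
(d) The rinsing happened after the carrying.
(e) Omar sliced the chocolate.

(a) Entailed — the narrative places the rinsing before the carrying.
(b) Not entailed — Leila rinsed the bookshelf, not the radio; the radio belongs to the carrying event.
(c) Entailed — every conjunct here is already in the original carrying event.
(d) Not entailed — the narrative places the rinsing before the carrying, not after.
(e) Not entailed — 'was slicing' is progressive on an accomplishment; it does not entail the completed 'sliced'.

(a), (c)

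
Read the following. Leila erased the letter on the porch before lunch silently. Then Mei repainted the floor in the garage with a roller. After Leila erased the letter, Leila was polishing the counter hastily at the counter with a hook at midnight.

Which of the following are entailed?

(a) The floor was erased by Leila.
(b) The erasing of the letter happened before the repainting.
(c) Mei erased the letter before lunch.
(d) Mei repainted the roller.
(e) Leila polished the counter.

(a) Not entailed — Leila erased the letter, not the floor; the floor belongs to the repainting event.
(b) Entailed — the narrative places the erasing before the repainting.
(c) Not entailed — the passage has Leila erasing the letter, not Mei.
(d) Not entailed — the roller is the instrument, not what was repainted.
(e) Entailed — 'polish' is an activity; 'was polishing' entails that some polishing happened, so 'polished' holds.

(b), (e)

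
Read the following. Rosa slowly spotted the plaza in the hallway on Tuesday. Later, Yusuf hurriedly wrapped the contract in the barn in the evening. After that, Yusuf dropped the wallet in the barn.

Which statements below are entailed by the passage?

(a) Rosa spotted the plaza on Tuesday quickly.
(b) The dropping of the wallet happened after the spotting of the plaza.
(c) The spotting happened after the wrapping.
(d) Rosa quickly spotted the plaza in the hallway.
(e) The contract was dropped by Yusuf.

(b)

(a) Not entailed — 'quickly' adds a manner not in (and inconsistent with) the original.
(b) Entailed — the narrative places the spotting before the dropping.
(c) Not entailed — the narrative places the spotting before the wrapping, not after.
(d) Not entailed — 'quickly' adds a manner not in (and inconsistent with) the original.
(e) Not entailed — Yusuf dropped the wallet, not the contract; the contract belongs to the wrapping event.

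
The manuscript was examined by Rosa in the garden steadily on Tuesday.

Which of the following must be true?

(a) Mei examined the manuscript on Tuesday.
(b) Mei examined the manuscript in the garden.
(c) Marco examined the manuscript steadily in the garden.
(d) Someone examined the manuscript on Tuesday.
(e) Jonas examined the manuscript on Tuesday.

(d)

(a) Not entailed — the passage has Rosa examining the manuscript, not Mei.
(b) Not entailed — the passage has Rosa examining the manuscript, not Mei.
(c) Not entailed — the passage has Rosa examining the manuscript, not Marco.
(d) Entailed — every conjunct here is already in the original examining event.
(e) Not entailed — the passage has Rosa examining the manuscript, not Jonas.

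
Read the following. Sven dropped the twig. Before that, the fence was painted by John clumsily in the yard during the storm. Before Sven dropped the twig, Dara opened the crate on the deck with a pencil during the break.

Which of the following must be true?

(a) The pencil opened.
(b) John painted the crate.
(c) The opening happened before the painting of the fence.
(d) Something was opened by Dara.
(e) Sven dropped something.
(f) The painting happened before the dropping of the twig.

(a) Not entailed — the crate is what opened, not the pencil.
(b) Not entailed — John painted the fence, not the crate; the crate belongs to the opening event.
(c) Not entailed — the narrative doesn't order the opening relative to the painting.
(d) Entailed — every conjunct here is already in the original opening event.
(e) Entailed — every conjunct here is already in the original dropping event.
(f) Entailed — the narrative places the painting before the dropping.

(d), (e), (f)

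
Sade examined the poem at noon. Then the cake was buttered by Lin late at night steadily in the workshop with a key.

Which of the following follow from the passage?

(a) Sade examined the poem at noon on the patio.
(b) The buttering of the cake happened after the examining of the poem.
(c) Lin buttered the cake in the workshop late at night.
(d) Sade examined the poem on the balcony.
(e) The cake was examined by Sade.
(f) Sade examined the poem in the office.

(b), (c)

(a) Not entailed — 'on the patio' adds information not in the original event.
(b) Entailed — the narrative places the examining before the buttering.
(c) Entailed — dropping 'steadily', 'with a key' leaves a sub-description the original still satisfies.
(d) Not entailed — 'on the balcony' adds information not in the original event.
(e) Not entailed — Sade examined the poem, not the cake; the cake belongs to the buttering event.
(f) Not entailed — 'in the office' adds information not in the original event.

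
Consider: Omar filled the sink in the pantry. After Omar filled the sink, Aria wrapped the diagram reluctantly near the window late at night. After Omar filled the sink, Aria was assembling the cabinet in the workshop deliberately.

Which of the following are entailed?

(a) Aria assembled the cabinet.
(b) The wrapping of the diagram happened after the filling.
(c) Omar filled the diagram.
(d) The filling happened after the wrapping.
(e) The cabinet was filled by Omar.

(a) Not entailed — 'was assembling' is progressive on an accomplishment; it does not entail the completed 'assembled'.
(b) Entailed — the narrative places the filling before the wrapping.
(c) Not entailed — Omar filled the sink, not the diagram; the diagram belongs to the wrapping event.
(d) Not entailed — the narrative places the filling before the wrapping, not after.
(e) Not entailed — Omar filled the sink, not the cabinet; the cabinet belongs to the assembling event.

(b)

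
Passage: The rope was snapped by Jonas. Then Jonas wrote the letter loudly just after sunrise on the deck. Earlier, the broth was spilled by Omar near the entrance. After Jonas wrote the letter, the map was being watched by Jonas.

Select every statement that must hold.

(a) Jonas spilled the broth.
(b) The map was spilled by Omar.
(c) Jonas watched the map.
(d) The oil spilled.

(a) Not entailed — the passage has Omar spilling the broth, not Jonas.
(b) Not entailed — Omar spilled the broth, not the map; the map belongs to the watching event.
(c) Entailed — 'watch' is an activity; 'was watching' entails that some watching happened, so 'watched' holds.
(d) Not entailed — the broth is what spilled, not the oil.

(c)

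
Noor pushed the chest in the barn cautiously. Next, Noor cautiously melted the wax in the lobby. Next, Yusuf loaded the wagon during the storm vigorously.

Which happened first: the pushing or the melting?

the pushing

The connectives place the pushing before the melting.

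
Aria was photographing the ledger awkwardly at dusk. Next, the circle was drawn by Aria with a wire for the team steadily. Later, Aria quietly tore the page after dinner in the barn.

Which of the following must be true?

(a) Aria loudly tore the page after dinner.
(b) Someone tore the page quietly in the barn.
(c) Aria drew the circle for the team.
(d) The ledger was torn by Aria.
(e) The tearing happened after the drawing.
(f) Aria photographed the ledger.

(a) Not entailed — 'loudly' adds a manner not in (and inconsistent with) the original.
(b) Entailed — the original entails any weakening of itself; this just drops 'after dinner' and generalizes the agent.
(c) Entailed — dropping 'steadily', 'with a wire' leaves a sub-description the original still satisfies.
(d) Not entailed — Aria tore the page, not the ledger; the ledger belongs to the photographing event.
(e) Entailed — the narrative places the drawing before the tearing.
(f) Not entailed — 'was photographing' is progressive on an accomplishment; it does not entail the completed 'photographed'.

(b), (c), (e)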